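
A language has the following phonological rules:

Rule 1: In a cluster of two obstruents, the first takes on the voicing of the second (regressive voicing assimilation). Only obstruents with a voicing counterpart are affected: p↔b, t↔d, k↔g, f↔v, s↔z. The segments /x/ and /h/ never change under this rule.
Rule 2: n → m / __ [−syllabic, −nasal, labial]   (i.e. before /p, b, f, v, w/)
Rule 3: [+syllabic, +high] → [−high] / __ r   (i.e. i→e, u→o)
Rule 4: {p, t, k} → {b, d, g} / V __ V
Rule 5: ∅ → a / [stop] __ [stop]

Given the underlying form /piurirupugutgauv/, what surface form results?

Rule 1 (regressive voicing assimilation): /t/ precedes the voiced obstruent /g/, so it voices to [d] by assimilation. /piurirupugutgauv/ → piurirupugudgauv.
Rule 2 (nasal place assimilation): no segment meets the environment; /piurirupugudgauv/ is unchanged.
Rule 3 (pre-rhotic lowering): /u/ is a high vowel immediately before /r/, so it lowers to [o]. /i/ is a high vowel immediately before /r/, so it lowers to [e]. /piurirupugudgauv/ → piorerupugudgauv.
Rule 4 (intervocalic voicing): /p/ is a voiceless stop between vowels /u/ and /u/, so it voices to [b]. /piorerupugudgauv/ → piorerubugudgauv.
Rule 5 (stop-cluster a-epenthesis): /d/ and /g/ form a stop–stop cluster, so [a] is inserted between them. /piorerubugudgauv/ → piorerubugudagauv.

piorerubugudagauv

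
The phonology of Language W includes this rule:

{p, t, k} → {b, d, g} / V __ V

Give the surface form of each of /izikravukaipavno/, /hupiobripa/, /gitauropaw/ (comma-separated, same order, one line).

/izikravukaipavno/: /k/ is a voiceless stop between vowels /u/ and /a/, so it voices to [g]. /p/ is a voiceless stop between vowels /i/ and /a/, so it voices to [b]. → [izikravugaibavno].
/hupiobripa/: /p/ is a voiceless stop between vowels /u/ and /i/, so it voices to [b]. /p/ is a voiceless stop between vowels /i/ and /a/, so it voices to [b]. → [hubiobriba].
/gitauropaw/: /t/ is a voiceless stop between vowels /i/ and /a/, so it voices to [d]. /p/ is a voiceless stop between vowels /o/ and /a/, so it voices to [b]. → [gidaurobaw].

izikravugaibavno, hubiobriba, gidaurobaw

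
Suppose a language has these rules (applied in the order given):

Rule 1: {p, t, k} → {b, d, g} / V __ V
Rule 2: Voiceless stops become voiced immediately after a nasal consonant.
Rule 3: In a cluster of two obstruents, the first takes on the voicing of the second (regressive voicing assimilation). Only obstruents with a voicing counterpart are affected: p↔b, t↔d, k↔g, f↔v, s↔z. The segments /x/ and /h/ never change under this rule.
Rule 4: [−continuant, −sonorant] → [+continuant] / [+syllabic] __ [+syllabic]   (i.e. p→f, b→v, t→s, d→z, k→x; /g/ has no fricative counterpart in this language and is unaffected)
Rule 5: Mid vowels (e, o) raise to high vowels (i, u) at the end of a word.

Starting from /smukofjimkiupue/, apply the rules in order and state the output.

smugofjimgiuvui

Rule 1 (intervocalic voicing): /k/ is a voiceless stop between vowels /u/ and /o/, so it voices to [g]. /p/ is a voiceless stop between vowels /u/ and /u/, so it voices to [b]. /smukofjimkiupue/ → smugofjimkiubue.
Rule 2 (post-nasal voicing): /k/ is a voiceless stop immediately after the nasal /m/, so it voices to [g]. /smugofjimkiubue/ → smugofjimgiubue.
Rule 3 (regressive voicing assimilation): no segment meets the environment; /smugofjimgiubue/ is unchanged.
Rule 4 (intervocalic spirantization): /b/ is a stop between vowels /u/ and /u/, so it spirantizes to the fricative [v]. /smugofjimgiubue/ → smugofjimgiuvue.
Rule 5 (final vowel raising): /e/ is a mid vowel in word-final position, so it raises to [i]. /smugofjimgiuvue/ → smugofjimgiuvui.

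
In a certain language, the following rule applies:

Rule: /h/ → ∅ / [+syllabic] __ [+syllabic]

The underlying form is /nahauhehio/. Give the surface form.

naaueio

/h/ occurs between vowels /a/ and /a/, so it deletes.
/h/ occurs between vowels /u/ and /e/, so it deletes.
/h/ occurs between vowels /e/ and /i/, so it deletes.
Surface form: [naaueio].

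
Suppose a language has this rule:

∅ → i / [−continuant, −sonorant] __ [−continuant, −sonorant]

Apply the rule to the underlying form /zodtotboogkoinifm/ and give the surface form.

/d/ and /t/ form a stop–stop cluster, so [i] is inserted between them.
/t/ and /b/ form a stop–stop cluster, so [i] is inserted between them.
/g/ and /k/ form a stop–stop cluster, so [i] is inserted between them.
Surface form: [zoditotiboogikoinifm].

zoditotiboogikoinifm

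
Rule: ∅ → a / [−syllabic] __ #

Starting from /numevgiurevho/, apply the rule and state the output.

numevgiurevho

No segment of /numevgiurevho/ meets the structural description of the rule, so the form surfaces unchanged.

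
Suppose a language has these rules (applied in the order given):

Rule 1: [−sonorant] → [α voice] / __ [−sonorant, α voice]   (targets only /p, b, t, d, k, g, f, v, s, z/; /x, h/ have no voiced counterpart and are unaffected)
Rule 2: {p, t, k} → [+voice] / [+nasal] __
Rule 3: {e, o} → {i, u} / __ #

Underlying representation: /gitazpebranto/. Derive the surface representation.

Rule 1 (regressive voicing assimilation): /z/ precedes the voiceless obstruent /p/, so it devoices to [s] by assimilation. /gitazpebranto/ → gitaspebranto.
Rule 2 (post-nasal voicing): /t/ is a voiceless stop immediately after the nasal /n/, so it voices to [d]. /gitaspebranto/ → gitaspebrando.
Rule 3 (final vowel raising): /o/ is a mid vowel in word-final position, so it raises to [u]. /gitaspebrando/ → gitaspebrandu.

gitaspebrandu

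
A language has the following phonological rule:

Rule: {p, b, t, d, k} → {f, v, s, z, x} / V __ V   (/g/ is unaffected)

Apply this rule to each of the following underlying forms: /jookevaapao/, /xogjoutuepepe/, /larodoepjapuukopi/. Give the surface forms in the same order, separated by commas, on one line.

/jookevaapao/: /k/ is a stop between vowels /o/ and /e/, so it spirantizes to the fricative [x]. /p/ is a stop between vowels /a/ and /a/, so it spirantizes to the fricative [f]. → [jooxevaafao].
/xogjoutuepepe/: /t/ is a stop between vowels /u/ and /u/, so it spirantizes to the fricative [s]. /p/ is a stop between vowels /e/ and /e/, so it spirantizes to the fricative [f]. /p/ is a stop between vowels /e/ and /e/, so it spirantizes to the fricative [f]. → [xogjousuefefe].
/larodoepjapuukopi/: /d/ is a stop between vowels /o/ and /o/, so it spirantizes to the fricative [z]. /p/ is a stop between vowels /a/ and /u/, so it spirantizes to the fricative [f]. /k/ is a stop between vowels /u/ and /o/, so it spirantizes to the fricative [x]. /p/ is a stop between vowels /o/ and /i/, so it spirantizes to the fricative [f]. → [larozoepjafuuxofi].

jooxevaafao, xogjousuefefe, larozoepjafuuxofi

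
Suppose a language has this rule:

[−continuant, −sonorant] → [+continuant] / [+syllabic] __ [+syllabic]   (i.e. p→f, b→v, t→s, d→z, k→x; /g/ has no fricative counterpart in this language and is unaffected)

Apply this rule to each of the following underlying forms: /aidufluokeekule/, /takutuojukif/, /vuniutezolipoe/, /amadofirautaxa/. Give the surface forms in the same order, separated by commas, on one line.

aizufluoxeexule, taxusuojuxif, vuniusezolifoe, amazofirausaxa

/aidufluokeekule/: /d/ is a stop between vowels /i/ and /u/, so it spirantizes to the fricative [z]. /k/ is a stop between vowels /o/ and /e/, so it spirantizes to the fricative [x]. /k/ is a stop between vowels /e/ and /u/, so it spirantizes to the fricative [x]. → [aizufluoxeexule].
/takutuojukif/: /k/ is a stop between vowels /a/ and /u/, so it spirantizes to the fricative [x]. /t/ is a stop between vowels /u/ and /u/, so it spirantizes to the fricative [s]. /k/ is a stop between vowels /u/ and /i/, so it spirantizes to the fricative [x]. → [taxusuojuxif].
/vuniutezolipoe/: /t/ is a stop between vowels /u/ and /e/, so it spirantizes to the fricative [s]. /p/ is a stop between vowels /i/ and /o/, so it spirantizes to the fricative [f]. → [vuniusezolifoe].
/amadofirautaxa/: /d/ is a stop between vowels /a/ and /o/, so it spirantizes to the fricative [z]. /t/ is a stop between vowels /u/ and /a/, so it spirantizes to the fricative [s]. → [amazofirausaxa].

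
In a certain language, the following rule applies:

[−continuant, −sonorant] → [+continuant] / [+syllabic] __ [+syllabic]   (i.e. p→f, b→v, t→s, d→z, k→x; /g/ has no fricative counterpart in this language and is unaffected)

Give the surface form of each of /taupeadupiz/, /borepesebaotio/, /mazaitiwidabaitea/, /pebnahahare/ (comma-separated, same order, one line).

/taupeadupiz/: /p/ is a stop between vowels /u/ and /e/, so it spirantizes to the fricative [f]. /d/ is a stop between vowels /a/ and /u/, so it spirantizes to the fricative [z]. /p/ is a stop between vowels /u/ and /i/, so it spirantizes to the fricative [f]. → [taufeazufiz].
/borepesebaotio/: /p/ is a stop between vowels /e/ and /e/, so it spirantizes to the fricative [f]. /b/ is a stop between vowels /e/ and /a/, so it spirantizes to the fricative [v]. /t/ is a stop between vowels /o/ and /i/, so it spirantizes to the fricative [s]. → [borefesevaosio].
/mazaitiwidabaitea/: /t/ is a stop between vowels /i/ and /i/, so it spirantizes to the fricative [s]. /d/ is a stop between vowels /i/ and /a/, so it spirantizes to the fricative [z]. /b/ is a stop between vowels /a/ and /a/, so it spirantizes to the fricative [v]. /t/ is a stop between vowels /i/ and /e/, so it spirantizes to the fricative [s]. → [mazaisiwizavaisea].
/pebnahahare/: the rule's environment is not met; surfaces unchanged as [pebnahahare].

taufeazufiz, borefesevaosio, mazaisiwizavaisea, pebnahahare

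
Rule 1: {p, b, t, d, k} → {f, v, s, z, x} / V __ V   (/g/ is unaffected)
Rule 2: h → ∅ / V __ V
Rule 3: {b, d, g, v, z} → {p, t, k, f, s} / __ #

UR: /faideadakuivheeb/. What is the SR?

Rule 1 (intervocalic spirantization): /d/ is a stop between vowels /i/ and /e/, so it spirantizes to the fricative [z]. /d/ is a stop between vowels /a/ and /a/, so it spirantizes to the fricative [z]. /k/ is a stop between vowels /a/ and /u/, so it spirantizes to the fricative [x]. /faideadakuivheeb/ → faizeazaxuivheeb.
Rule 2 (intervocalic h-deletion): no segment meets the environment; /faizeazaxuivheeb/ is unchanged.
Rule 3 (final devoicing): /b/ is a voiced obstruent in word-final position, so it devoices to [p]. /faizeazaxuivheeb/ → faizeazaxuivheep.

faizeazaxuivheep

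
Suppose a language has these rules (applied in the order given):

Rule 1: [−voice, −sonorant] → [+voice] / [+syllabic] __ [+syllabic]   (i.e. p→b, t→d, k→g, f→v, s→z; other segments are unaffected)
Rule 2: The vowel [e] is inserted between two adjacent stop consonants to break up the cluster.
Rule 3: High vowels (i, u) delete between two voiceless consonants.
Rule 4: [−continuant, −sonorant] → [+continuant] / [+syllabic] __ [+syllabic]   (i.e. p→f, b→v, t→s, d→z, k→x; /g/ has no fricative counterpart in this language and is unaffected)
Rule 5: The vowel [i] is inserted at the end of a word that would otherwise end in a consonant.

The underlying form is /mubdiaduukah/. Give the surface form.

muveziazuugahi

Rule 1 (intervocalic voicing): /k/ is a voiceless obstruent between vowels /u/ and /a/, so it voices to [g]. /mubdiaduukah/ → mubdiaduugah.
Rule 2 (stop-cluster e-epenthesis): /b/ and /d/ form a stop–stop cluster, so [e] is inserted between them. /mubdiaduugah/ → mubediaduugah.
Rule 3 (high vowel syncope): no segment meets the environment; /mubediaduugah/ is unchanged.
Rule 4 (intervocalic spirantization): /b/ is a stop between vowels /u/ and /e/, so it spirantizes to the fricative [v]. /d/ is a stop between vowels /e/ and /i/, so it spirantizes to the fricative [z]. /d/ is a stop between vowels /a/ and /u/, so it spirantizes to the fricative [z]. /mubediaduugah/ → muveziazuugah.
Rule 5 (final i-epenthesis): the form ends in the consonant /h/, so [i] is inserted word-finally. /muveziazuugah/ → muveziazuugahi.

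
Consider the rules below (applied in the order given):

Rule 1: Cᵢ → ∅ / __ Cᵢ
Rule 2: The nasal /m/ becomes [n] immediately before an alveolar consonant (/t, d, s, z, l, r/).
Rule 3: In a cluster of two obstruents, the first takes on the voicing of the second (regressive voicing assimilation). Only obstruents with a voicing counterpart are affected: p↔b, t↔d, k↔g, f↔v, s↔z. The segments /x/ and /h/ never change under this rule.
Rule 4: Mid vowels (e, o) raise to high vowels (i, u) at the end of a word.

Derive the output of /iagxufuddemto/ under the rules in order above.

iakxufudentu

Rule 1 (degemination): /dd/ is a geminate; the first /d/ deletes. /iagxufuddemto/ → iagxufudemto.
Rule 2 (nasal place assimilation): /m/ precedes the alveolar consonant /t/, so it assimilates in place to [n]. /iagxufudemto/ → iagxufudento.
Rule 3 (regressive voicing assimilation): /g/ precedes the voiceless obstruent /x/, so it devoices to [k] by assimilation. /iagxufudento/ → iakxufudento.
Rule 4 (final vowel raising): /o/ is a mid vowel in word-final position, so it raises to [u]. /iakxufudento/ → iakxufudentu.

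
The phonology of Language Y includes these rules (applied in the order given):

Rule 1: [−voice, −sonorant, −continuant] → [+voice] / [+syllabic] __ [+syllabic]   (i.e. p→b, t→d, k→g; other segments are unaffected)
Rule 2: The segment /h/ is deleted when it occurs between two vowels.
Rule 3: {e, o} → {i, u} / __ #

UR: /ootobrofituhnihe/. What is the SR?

Rule 1 (intervocalic voicing): /t/ is a voiceless stop between vowels /o/ and /o/, so it voices to [d]. /t/ is a voiceless stop between vowels /i/ and /u/, so it voices to [d]. /ootobrofituhnihe/ → oodobrofiduhnihe.
Rule 2 (intervocalic h-deletion): /h/ occurs between vowels /i/ and /e/, so it deletes. /oodobrofiduhnihe/ → oodobrofiduhnie.
Rule 3 (final vowel raising): /e/ is a mid vowel in word-final position, so it raises to [i]. /oodobrofiduhnie/ → oodobrofiduhnii.

oodobrofiduhnii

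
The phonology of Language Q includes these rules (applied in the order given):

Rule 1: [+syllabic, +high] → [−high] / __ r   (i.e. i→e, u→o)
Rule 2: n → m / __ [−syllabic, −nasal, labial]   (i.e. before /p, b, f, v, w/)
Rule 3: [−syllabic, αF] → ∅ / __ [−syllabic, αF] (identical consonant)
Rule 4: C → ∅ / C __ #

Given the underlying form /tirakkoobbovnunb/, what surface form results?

Rule 1 (pre-rhotic lowering): /i/ is a high vowel immediately before /r/, so it lowers to [e]. /tirakkoobbovnunb/ → terakkoobbovnunb.
Rule 2 (nasal place assimilation): /n/ precedes the labial consonant /b/, so it assimilates in place to [m]. /terakkoobbovnunb/ → terakkoobbovnumb.
Rule 3 (degemination): /kk/ is a geminate; the first /k/ deletes. /bb/ is a geminate; the first /b/ deletes. /terakkoobbovnumb/ → terakoobovnumb.
Rule 4 (final cluster simplification): /b/ is the second consonant of a word-final cluster /mb/, so it deletes. /terakoobovnumb/ → terakoobovnum.

terakoobovnum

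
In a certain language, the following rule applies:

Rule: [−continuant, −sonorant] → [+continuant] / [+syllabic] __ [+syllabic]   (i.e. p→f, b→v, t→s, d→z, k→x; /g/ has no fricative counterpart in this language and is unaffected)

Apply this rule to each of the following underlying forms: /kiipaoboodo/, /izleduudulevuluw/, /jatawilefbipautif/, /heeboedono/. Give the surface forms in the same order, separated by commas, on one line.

/kiipaoboodo/: /p/ is a stop between vowels /i/ and /a/, so it spirantizes to the fricative [f]. /b/ is a stop between vowels /o/ and /o/, so it spirantizes to the fricative [v]. /d/ is a stop between vowels /o/ and /o/, so it spirantizes to the fricative [z]. → [kiifaovoozo].
/izleduudulevuluw/: /d/ is a stop between vowels /e/ and /u/, so it spirantizes to the fricative [z]. /d/ is a stop between vowels /u/ and /u/, so it spirantizes to the fricative [z]. → [izlezuuzulevuluw].
/jatawilefbipautif/: /t/ is a stop between vowels /a/ and /a/, so it spirantizes to the fricative [s]. /p/ is a stop between vowels /i/ and /a/, so it spirantizes to the fricative [f]. /t/ is a stop between vowels /u/ and /i/, so it spirantizes to the fricative [s]. → [jasawilefbifausif].
/heeboedono/: /b/ is a stop between vowels /e/ and /o/, so it spirantizes to the fricative [v]. /d/ is a stop between vowels /e/ and /o/, so it spirantizes to the fricative [z]. → [heevoezono].

kiifaovoozo, izlezuuzulevuluw, jasawilefbifausif, heevoezono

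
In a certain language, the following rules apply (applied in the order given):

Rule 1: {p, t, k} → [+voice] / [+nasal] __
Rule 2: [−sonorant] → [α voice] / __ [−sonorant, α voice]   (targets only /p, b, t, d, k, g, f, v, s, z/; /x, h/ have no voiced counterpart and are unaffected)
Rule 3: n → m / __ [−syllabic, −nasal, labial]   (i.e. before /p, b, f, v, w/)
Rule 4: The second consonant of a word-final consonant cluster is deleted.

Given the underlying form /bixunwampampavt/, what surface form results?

Rule 1 (post-nasal voicing): /p/ is a voiceless stop immediately after the nasal /m/, so it voices to [b]. /p/ is a voiceless stop immediately after the nasal /m/, so it voices to [b]. /bixunwampampavt/ → bixunwambambavt.
Rule 2 (regressive voicing assimilation): /v/ precedes the voiceless obstruent /t/, so it devoices to [f] by assimilation. /bixunwambambavt/ → bixunwambambaft.
Rule 3 (nasal place assimilation): /n/ precedes the labial consonant /w/, so it assimilates in place to [m]. /bixunwambambaft/ → bixumwambambaft.
Rule 4 (final cluster simplification): /t/ is the second consonant of a word-final cluster /ft/, so it deletes. /bixumwambambaft/ → bixumwambambaf.

bixumwambambaf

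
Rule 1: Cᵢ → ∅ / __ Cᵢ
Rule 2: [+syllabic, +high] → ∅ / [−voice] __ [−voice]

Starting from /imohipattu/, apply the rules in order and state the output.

Rule 1 (degemination): /tt/ is a geminate; the first /t/ deletes. /imohipattu/ → imohipatu.
Rule 2 (high vowel syncope): /i/ is a high vowel flanked by voiceless consonants /h/ and /p/, so it deletes. /imohipatu/ → imohpatu.

imohpatu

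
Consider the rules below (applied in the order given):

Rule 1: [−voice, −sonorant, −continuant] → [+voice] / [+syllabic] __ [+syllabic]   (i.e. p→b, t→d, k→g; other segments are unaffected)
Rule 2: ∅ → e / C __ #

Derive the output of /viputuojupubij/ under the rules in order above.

Rule 1 (intervocalic voicing): /p/ is a voiceless stop between vowels /i/ and /u/, so it voices to [b]. /t/ is a voiceless stop between vowels /u/ and /u/, so it voices to [d]. /p/ is a voiceless stop between vowels /u/ and /u/, so it voices to [b]. /viputuojupubij/ → vibuduojububij.
Rule 2 (final e-epenthesis): the form ends in the consonant /j/, so [e] is inserted word-finally. /vibuduojububij/ → vibuduojububije.

vibuduojububije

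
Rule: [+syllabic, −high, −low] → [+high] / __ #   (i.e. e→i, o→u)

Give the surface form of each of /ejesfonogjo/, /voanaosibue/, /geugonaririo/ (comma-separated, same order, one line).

ejesfonogju, voanaosibui, geugonaririu

/ejesfonogjo/: /o/ is a mid vowel in word-final position, so it raises to [u]. → [ejesfonogju].
/voanaosibue/: /e/ is a mid vowel in word-final position, so it raises to [i]. → [voanaosibui].
/geugonaririo/: /o/ is a mid vowel in word-final position, so it raises to [u]. → [geugonaririu].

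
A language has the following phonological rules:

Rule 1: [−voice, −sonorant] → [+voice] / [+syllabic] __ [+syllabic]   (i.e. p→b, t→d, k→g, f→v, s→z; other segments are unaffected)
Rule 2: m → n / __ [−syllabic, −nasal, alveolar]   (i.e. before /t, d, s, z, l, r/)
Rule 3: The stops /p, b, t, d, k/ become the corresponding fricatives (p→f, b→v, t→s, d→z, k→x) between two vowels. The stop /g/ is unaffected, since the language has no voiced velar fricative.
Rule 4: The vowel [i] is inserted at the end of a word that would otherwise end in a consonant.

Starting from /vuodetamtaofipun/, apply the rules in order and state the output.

vuozezantaovivuni

Rule 1 (intervocalic voicing): /t/ is a voiceless obstruent between vowels /e/ and /a/, so it voices to [d]. /f/ is a voiceless obstruent between vowels /o/ and /i/, so it voices to [v]. /p/ is a voiceless obstruent between vowels /i/ and /u/, so it voices to [b]. /vuodetamtaofipun/ → vuodedamtaovibun.
Rule 2 (nasal place assimilation): /m/ precedes the alveolar consonant /t/, so it assimilates in place to [n]. /vuodedamtaovibun/ → vuodedantaovibun.
Rule 3 (intervocalic spirantization): /d/ is a stop between vowels /o/ and /e/, so it spirantizes to the fricative [z]. /d/ is a stop between vowels /e/ and /a/, so it spirantizes to the fricative [z]. /b/ is a stop between vowels /i/ and /u/, so it spirantizes to the fricative [v]. /vuodedantaovibun/ → vuozezantaovivun.
Rule 4 (final i-epenthesis): the form ends in the consonant /n/, so [i] is inserted word-finally. /vuozezantaovivun/ → vuozezantaovivuni.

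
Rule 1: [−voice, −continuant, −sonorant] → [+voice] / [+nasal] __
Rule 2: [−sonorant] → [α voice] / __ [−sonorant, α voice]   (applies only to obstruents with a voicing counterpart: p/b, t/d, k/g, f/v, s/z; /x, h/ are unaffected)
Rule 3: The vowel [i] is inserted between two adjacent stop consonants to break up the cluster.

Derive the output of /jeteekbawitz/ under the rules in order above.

jeteegibawidz

Rule 1 (post-nasal voicing): no segment meets the environment; /jeteekbawitz/ is unchanged.
Rule 2 (regressive voicing assimilation): /k/ precedes the voiced obstruent /b/, so it voices to [g] by assimilation. /t/ precedes the voiced obstruent /z/, so it voices to [d] by assimilation. /jeteekbawitz/ → jeteegbawidz.
Rule 3 (stop-cluster i-epenthesis): /g/ and /b/ form a stop–stop cluster, so [i] is inserted between them. /jeteegbawidz/ → jeteegibawidz.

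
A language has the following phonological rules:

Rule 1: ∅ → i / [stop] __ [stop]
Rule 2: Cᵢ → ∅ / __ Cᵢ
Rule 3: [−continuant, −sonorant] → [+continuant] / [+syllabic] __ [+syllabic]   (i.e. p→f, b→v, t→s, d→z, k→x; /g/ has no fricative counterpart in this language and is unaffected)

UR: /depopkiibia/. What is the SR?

Rule 1 (stop-cluster i-epenthesis): /p/ and /k/ form a stop–stop cluster, so [i] is inserted between them. /depopkiibia/ → depopikiibia.
Rule 2 (degemination): no segment meets the environment; /depopikiibia/ is unchanged.
Rule 3 (intervocalic spirantization): /p/ is a stop between vowels /e/ and /o/, so it spirantizes to the fricative [f]. /p/ is a stop between vowels /o/ and /i/, so it spirantizes to the fricative [f]. /k/ is a stop between vowels /i/ and /i/, so it spirantizes to the fricative [x]. /b/ is a stop between vowels /i/ and /i/, so it spirantizes to the fricative [v]. /depopikiibia/ → defofixiivia.

defofixiivia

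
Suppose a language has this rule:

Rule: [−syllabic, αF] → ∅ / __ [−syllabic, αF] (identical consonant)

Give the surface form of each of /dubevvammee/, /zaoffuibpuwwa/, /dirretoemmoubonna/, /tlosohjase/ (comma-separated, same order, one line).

dubevamee, zaofuibpuwa, diretoemoubona, tlosohjase

/dubevvammee/: /vv/ is a geminate; the first /v/ deletes. /mm/ is a geminate; the first /m/ deletes. → [dubevamee].
/zaoffuibpuwwa/: /ff/ is a geminate; the first /f/ deletes. /ww/ is a geminate; the first /w/ deletes. → [zaofuibpuwa].
/dirretoemmoubonna/: /rr/ is a geminate; the first /r/ deletes. /mm/ is a geminate; the first /m/ deletes. /nn/ is a geminate; the first /n/ deletes. → [diretoemoubona].
/tlosohjase/: the rule's environment is not met; surfaces unchanged as [tlosohjase].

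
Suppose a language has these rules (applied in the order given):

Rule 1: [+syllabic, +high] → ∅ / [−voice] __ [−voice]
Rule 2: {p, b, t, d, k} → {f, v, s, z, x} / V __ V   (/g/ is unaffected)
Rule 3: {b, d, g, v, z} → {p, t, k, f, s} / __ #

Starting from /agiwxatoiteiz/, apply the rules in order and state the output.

agiwxasoiseis

Rule 1 (high vowel syncope): no segment meets the environment; /agiwxatoiteiz/ is unchanged.
Rule 2 (intervocalic spirantization): /t/ is a stop between vowels /a/ and /o/, so it spirantizes to the fricative [s]. /t/ is a stop between vowels /i/ and /e/, so it spirantizes to the fricative [s]. /agiwxatoiteiz/ → agiwxasoiseiz.
Rule 3 (final devoicing): /z/ is a voiced obstruent in word-final position, so it devoices to [s]. /agiwxasoiseiz/ → agiwxasoiseis.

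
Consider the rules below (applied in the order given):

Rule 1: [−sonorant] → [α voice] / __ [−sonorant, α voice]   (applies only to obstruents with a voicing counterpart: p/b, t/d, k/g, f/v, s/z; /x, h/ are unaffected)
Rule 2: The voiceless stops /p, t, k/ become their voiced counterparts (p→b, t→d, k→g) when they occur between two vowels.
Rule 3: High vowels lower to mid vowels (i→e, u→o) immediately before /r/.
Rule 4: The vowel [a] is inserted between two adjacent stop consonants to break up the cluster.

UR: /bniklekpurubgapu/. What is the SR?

bniklekaporubagabu

Rule 1 (regressive voicing assimilation): no segment meets the environment; /bniklekpurubgapu/ is unchanged.
Rule 2 (intervocalic voicing): /p/ is a voiceless stop between vowels /a/ and /u/, so it voices to [b]. /bniklekpurubgapu/ → bniklekpurubgabu.
Rule 3 (pre-rhotic lowering): /u/ is a high vowel immediately before /r/, so it lowers to [o]. /bniklekpurubgabu/ → bniklekporubgabu.
Rule 4 (stop-cluster a-epenthesis): /k/ and /p/ form a stop–stop cluster, so [a] is inserted between them. /b/ and /g/ form a stop–stop cluster, so [a] is inserted between them. /bniklekporubgabu/ → bniklekaporubagabu.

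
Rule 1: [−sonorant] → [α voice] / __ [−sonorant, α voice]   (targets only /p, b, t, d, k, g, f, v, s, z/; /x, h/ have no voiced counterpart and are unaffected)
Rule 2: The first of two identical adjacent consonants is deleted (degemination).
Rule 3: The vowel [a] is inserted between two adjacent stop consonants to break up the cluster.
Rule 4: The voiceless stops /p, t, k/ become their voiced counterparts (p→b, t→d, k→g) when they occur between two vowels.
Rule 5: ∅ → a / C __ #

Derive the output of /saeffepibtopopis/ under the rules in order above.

Rule 1 (regressive voicing assimilation): /b/ precedes the voiceless obstruent /t/, so it devoices to [p] by assimilation. /saeffepibtopopis/ → saeffepiptopopis.
Rule 2 (degemination): /ff/ is a geminate; the first /f/ deletes. /saeffepiptopopis/ → saefepiptopopis.
Rule 3 (stop-cluster a-epenthesis): /p/ and /t/ form a stop–stop cluster, so [a] is inserted between them. /saefepiptopopis/ → saefepipatopopis.
Rule 4 (intervocalic voicing): /p/ is a voiceless stop between vowels /e/ and /i/, so it voices to [b]. /p/ is a voiceless stop between vowels /i/ and /a/, so it voices to [b]. /t/ is a voiceless stop between vowels /a/ and /o/, so it voices to [d]. /p/ is a voiceless stop between vowels /o/ and /o/, so it voices to [b]. /p/ is a voiceless stop between vowels /o/ and /i/, so it voices to [b]. /saefepipatopopis/ → saefebibadobobis.
Rule 5 (final a-epenthesis): the form ends in the consonant /s/, so [a] is inserted word-finally. /saefebibadobobis/ → saefebibadobobisa.

saefebibadobobisa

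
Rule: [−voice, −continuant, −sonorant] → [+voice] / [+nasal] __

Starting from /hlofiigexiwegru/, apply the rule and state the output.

hlofiigexiwegru

No segment of /hlofiigexiwegru/ meets the structural description of the rule, so the form surfaces unchanged.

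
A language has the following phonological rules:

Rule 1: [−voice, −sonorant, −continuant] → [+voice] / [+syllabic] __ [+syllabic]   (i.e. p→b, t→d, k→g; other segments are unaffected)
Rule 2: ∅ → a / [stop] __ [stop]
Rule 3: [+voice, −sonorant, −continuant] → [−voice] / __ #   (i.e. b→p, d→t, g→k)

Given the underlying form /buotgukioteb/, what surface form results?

Rule 1 (intervocalic voicing): /k/ is a voiceless stop between vowels /u/ and /i/, so it voices to [g]. /t/ is a voiceless stop between vowels /o/ and /e/, so it voices to [d]. /buotgukioteb/ → buotgugiodeb.
Rule 2 (stop-cluster a-epenthesis): /t/ and /g/ form a stop–stop cluster, so [a] is inserted between them. /buotgugiodeb/ → buotagugiodeb.
Rule 3 (final devoicing): /b/ is a voiced stop in word-final position, so it devoices to [p]. /buotagugiodeb/ → buotagugiodep.

buotagugiodep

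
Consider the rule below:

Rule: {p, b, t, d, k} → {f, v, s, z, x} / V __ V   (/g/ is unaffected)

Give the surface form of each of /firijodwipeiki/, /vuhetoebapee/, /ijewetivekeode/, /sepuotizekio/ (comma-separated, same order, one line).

/firijodwipeiki/: /p/ is a stop between vowels /i/ and /e/, so it spirantizes to the fricative [f]. /k/ is a stop between vowels /i/ and /i/, so it spirantizes to the fricative [x]. → [firijodwifeixi].
/vuhetoebapee/: /t/ is a stop between vowels /e/ and /o/, so it spirantizes to the fricative [s]. /b/ is a stop between vowels /e/ and /a/, so it spirantizes to the fricative [v]. /p/ is a stop between vowels /a/ and /e/, so it spirantizes to the fricative [f]. → [vuhesoevafee].
/ijewetivekeode/: /t/ is a stop between vowels /e/ and /i/, so it spirantizes to the fricative [s]. /k/ is a stop between vowels /e/ and /e/, so it spirantizes to the fricative [x]. /d/ is a stop between vowels /o/ and /e/, so it spirantizes to the fricative [z]. → [ijewesivexeoze].
/sepuotizekio/: /p/ is a stop between vowels /e/ and /u/, so it spirantizes to the fricative [f]. /t/ is a stop between vowels /o/ and /i/, so it spirantizes to the fricative [s]. /k/ is a stop between vowels /e/ and /i/, so it spirantizes to the fricative [x]. → [sefuosizexio].

firijodwifeixi, vuhesoevafee, ijewesivexeoze, sefuosizexio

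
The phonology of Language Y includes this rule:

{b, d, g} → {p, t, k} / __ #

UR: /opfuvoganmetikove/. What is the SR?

opfuvoganmetikove

No segment of /opfuvoganmetikove/ meets the structural description of the rule, so the form surfaces unchanged.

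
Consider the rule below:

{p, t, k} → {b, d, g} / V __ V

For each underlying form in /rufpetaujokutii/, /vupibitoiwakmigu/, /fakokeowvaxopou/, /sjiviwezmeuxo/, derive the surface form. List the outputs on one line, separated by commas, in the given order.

/rufpetaujokutii/: /t/ is a voiceless stop between vowels /e/ and /a/, so it voices to [d]. /k/ is a voiceless stop between vowels /o/ and /u/, so it voices to [g]. /t/ is a voiceless stop between vowels /u/ and /i/, so it voices to [d]. → [rufpedaujogudii].
/vupibitoiwakmigu/: /p/ is a voiceless stop between vowels /u/ and /i/, so it voices to [b]. /t/ is a voiceless stop between vowels /i/ and /o/, so it voices to [d]. → [vubibidoiwakmigu].
/fakokeowvaxopou/: /k/ is a voiceless stop between vowels /a/ and /o/, so it voices to [g]. /k/ is a voiceless stop between vowels /o/ and /e/, so it voices to [g]. /p/ is a voiceless stop between vowels /o/ and /o/, so it voices to [b]. → [fagogeowvaxobou].
/sjiviwezmeuxo/: the rule's environment is not met; surfaces unchanged as [sjiviwezmeuxo].

rufpedaujogudii, vubibidoiwakmigu, fagogeowvaxobou, sjiviwezmeuxo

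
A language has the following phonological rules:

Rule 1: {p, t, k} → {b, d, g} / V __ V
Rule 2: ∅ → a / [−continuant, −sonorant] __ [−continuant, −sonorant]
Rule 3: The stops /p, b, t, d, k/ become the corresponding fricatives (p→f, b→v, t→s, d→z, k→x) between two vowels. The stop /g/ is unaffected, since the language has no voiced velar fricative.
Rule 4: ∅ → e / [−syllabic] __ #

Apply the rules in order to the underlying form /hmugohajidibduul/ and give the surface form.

Rule 1 (intervocalic voicing): no segment meets the environment; /hmugohajidibduul/ is unchanged.
Rule 2 (stop-cluster a-epenthesis): /b/ and /d/ form a stop–stop cluster, so [a] is inserted between them. /hmugohajidibduul/ → hmugohajidibaduul.
Rule 3 (intervocalic spirantization): /d/ is a stop between vowels /i/ and /i/, so it spirantizes to the fricative [z]. /b/ is a stop between vowels /i/ and /a/, so it spirantizes to the fricative [v]. /d/ is a stop between vowels /a/ and /u/, so it spirantizes to the fricative [z]. /hmugohajidibaduul/ → hmugohajizivazuul.
Rule 4 (final e-epenthesis): the form ends in the consonant /l/, so [e] is inserted word-finally. /hmugohajizivazuul/ → hmugohajizivazuule.

hmugohajizivazuule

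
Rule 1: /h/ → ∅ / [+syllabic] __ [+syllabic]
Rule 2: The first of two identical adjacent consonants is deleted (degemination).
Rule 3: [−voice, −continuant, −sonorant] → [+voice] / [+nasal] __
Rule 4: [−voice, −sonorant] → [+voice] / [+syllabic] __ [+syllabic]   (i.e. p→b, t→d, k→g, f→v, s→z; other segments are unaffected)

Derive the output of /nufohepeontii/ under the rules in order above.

nuvoebeondii

Rule 1 (intervocalic h-deletion): /h/ occurs between vowels /o/ and /e/, so it deletes. /nufohepeontii/ → nufoepeontii.
Rule 2 (degemination): no segment meets the environment; /nufoepeontii/ is unchanged.
Rule 3 (post-nasal voicing): /t/ is a voiceless stop immediately after the nasal /n/, so it voices to [d]. /nufoepeontii/ → nufoepeondii.
Rule 4 (intervocalic voicing): /f/ is a voiceless obstruent between vowels /u/ and /o/, so it voices to [v]. /p/ is a voiceless obstruent between vowels /e/ and /e/, so it voices to [b]. /nufoepeondii/ → nuvoebeondii.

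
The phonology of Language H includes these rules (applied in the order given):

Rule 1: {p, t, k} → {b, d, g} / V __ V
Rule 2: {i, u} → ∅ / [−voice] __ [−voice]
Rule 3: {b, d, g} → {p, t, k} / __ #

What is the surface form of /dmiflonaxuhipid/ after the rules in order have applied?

dmiflonaxhibit

Rule 1 (intervocalic voicing): /p/ is a voiceless stop between vowels /i/ and /i/, so it voices to [b]. /dmiflonaxuhipid/ → dmiflonaxuhibid.
Rule 2 (high vowel syncope): /u/ is a high vowel flanked by voiceless consonants /x/ and /h/, so it deletes. /dmiflonaxuhibid/ → dmiflonaxhibid.
Rule 3 (final devoicing): /d/ is a voiced stop in word-final position, so it devoices to [t]. /dmiflonaxhibid/ → dmiflonaxhibit.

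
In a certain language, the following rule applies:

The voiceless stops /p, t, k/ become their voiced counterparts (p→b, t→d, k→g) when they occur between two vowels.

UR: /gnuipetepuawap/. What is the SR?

gnuibedebuawap

Scanning /gnuipetepuawap/: /p/ is a voiceless stop between vowels /i/ and /e/, so it voices to [b]; /t/ is a voiceless stop between vowels /e/ and /e/, so it voices to [d]; /p/ is a voiceless stop between vowels /e/ and /u/, so it voices to [b]; /p/ at position 14 is not in the conditioning environment.
Result: [gnuibedebuawap].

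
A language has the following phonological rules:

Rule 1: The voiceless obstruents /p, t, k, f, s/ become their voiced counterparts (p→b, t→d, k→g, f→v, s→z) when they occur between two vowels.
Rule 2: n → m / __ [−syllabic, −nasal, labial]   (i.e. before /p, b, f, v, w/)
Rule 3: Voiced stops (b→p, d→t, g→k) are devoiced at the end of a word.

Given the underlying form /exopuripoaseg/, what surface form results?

exoburiboazek

Rule 1 (intervocalic voicing): /p/ is a voiceless obstruent between vowels /o/ and /u/, so it voices to [b]. /p/ is a voiceless obstruent between vowels /i/ and /o/, so it voices to [b]. /s/ is a voiceless obstruent between vowels /a/ and /e/, so it voices to [z]. /exopuripoaseg/ → exoburiboazeg.
Rule 2 (nasal place assimilation): no segment meets the environment; /exoburiboazeg/ is unchanged.
Rule 3 (final devoicing): /g/ is a voiced stop in word-final position, so it devoices to [k]. /exoburiboazeg/ → exoburiboazek.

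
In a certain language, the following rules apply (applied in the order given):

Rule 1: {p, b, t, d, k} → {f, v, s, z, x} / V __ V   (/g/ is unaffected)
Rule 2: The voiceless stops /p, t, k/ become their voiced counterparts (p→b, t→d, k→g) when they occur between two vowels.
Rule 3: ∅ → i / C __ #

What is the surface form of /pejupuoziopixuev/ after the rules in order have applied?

pejufuoziofixuevi

Rule 1 (intervocalic spirantization): /p/ is a stop between vowels /u/ and /u/, so it spirantizes to the fricative [f]. /p/ is a stop between vowels /o/ and /i/, so it spirantizes to the fricative [f]. /pejupuoziopixuev/ → pejufuoziofixuev.
Rule 2 (intervocalic voicing): no segment meets the environment; /pejufuoziofixuev/ is unchanged.
Rule 3 (final i-epenthesis): the form ends in the consonant /v/, so [i] is inserted word-finally. /pejufuoziofixuev/ → pejufuoziofixuevi.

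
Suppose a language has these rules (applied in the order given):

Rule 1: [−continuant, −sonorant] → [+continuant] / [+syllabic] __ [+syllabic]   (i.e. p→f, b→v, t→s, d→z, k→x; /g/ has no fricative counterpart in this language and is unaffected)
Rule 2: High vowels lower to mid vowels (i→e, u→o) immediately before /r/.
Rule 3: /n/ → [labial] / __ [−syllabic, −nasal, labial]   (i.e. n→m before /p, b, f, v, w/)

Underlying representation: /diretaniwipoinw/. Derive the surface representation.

deresaniwifoimw

Rule 1 (intervocalic spirantization): /t/ is a stop between vowels /e/ and /a/, so it spirantizes to the fricative [s]. /p/ is a stop between vowels /i/ and /o/, so it spirantizes to the fricative [f]. /diretaniwipoinw/ → diresaniwifoinw.
Rule 2 (pre-rhotic lowering): /i/ is a high vowel immediately before /r/, so it lowers to [e]. /diresaniwifoinw/ → deresaniwifoinw.
Rule 3 (nasal place assimilation): /n/ precedes the labial consonant /w/, so it assimilates in place to [m]. /deresaniwifoinw/ → deresaniwifoimw.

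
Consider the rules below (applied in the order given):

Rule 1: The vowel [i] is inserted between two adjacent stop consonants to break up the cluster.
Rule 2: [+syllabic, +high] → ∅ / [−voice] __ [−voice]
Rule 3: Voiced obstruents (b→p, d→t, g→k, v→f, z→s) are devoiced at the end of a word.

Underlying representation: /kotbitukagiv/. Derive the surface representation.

kotibitkagif

Rule 1 (stop-cluster i-epenthesis): /t/ and /b/ form a stop–stop cluster, so [i] is inserted between them. /kotbitukagiv/ → kotibitukagiv.
Rule 2 (high vowel syncope): /u/ is a high vowel flanked by voiceless consonants /t/ and /k/, so it deletes. /kotibitukagiv/ → kotibitkagiv.
Rule 3 (final devoicing): /v/ is a voiced obstruent in word-final position, so it devoices to [f]. /kotibitkagiv/ → kotibitkagif.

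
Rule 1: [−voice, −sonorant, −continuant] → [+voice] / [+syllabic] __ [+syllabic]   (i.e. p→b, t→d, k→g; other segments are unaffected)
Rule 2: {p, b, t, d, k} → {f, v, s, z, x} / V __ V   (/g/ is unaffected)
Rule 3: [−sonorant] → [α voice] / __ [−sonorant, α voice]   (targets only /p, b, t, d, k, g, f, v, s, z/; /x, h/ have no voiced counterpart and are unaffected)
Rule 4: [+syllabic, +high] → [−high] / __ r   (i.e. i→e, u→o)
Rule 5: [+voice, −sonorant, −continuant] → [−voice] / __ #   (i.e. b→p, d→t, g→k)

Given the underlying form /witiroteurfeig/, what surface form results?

Rule 1 (intervocalic voicing): /t/ is a voiceless stop between vowels /i/ and /i/, so it voices to [d]. /t/ is a voiceless stop between vowels /o/ and /e/, so it voices to [d]. /witiroteurfeig/ → widirodeurfeig.
Rule 2 (intervocalic spirantization): /d/ is a stop between vowels /i/ and /i/, so it spirantizes to the fricative [z]. /d/ is a stop between vowels /o/ and /e/, so it spirantizes to the fricative [z]. /widirodeurfeig/ → wizirozeurfeig.
Rule 3 (regressive voicing assimilation): no segment meets the environment; /wizirozeurfeig/ is unchanged.
Rule 4 (pre-rhotic lowering): /i/ is a high vowel immediately before /r/, so it lowers to [e]. /u/ is a high vowel immediately before /r/, so it lowers to [o]. /wizirozeurfeig/ → wizerozeorfeig.
Rule 5 (final devoicing): /g/ is a voiced stop in word-final position, so it devoices to [k]. /wizerozeorfeig/ → wizerozeorfeik.

wizerozeorfeik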